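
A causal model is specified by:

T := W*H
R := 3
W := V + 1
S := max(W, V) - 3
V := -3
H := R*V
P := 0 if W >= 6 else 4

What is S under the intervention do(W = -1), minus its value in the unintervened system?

The intervention breaks the incoming arrows to W: W := V + 1 no longer applies, and W = -1.
S = max(W, V) - 3  [with W=-1, V=-3]  = -4
Without intervention: W = V + 1  [with V=-3]  = -2; S = max(W, V) - 3  [with W=-2, V=-3]  = -5.
Change = -4 − (-5) = 1.

1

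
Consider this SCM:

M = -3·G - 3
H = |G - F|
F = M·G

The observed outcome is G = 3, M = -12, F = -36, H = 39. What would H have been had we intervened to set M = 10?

Under do(M=10), the mechanism M = -3·G - 3 is discarded; M is fixed at 10.
F = M·G  [with M=10, G=3]  = 30
H = |G - F|  [with G=3, F=30]  = 27

27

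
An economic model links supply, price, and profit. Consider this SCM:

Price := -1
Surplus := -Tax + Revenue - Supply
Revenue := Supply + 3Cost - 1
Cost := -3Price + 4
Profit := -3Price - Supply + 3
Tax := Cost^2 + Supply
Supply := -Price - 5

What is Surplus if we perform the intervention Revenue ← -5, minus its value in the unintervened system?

-21

The intervention breaks the incoming arrows to Revenue: Revenue := Supply + 3Cost - 1 no longer applies, and Revenue = -5.
Supply = -Price - 5  [with Price=-1]  = -4
Cost = -3Price + 4  [with Price=-1]  = 7
Tax = Cost^2 + Supply  [with Cost=7, Supply=-4]  = 45
Surplus = -Tax + Revenue - Supply  [with Tax=45, Revenue=-5, Supply=-4]  = -46
Without intervention: Supply = -Price - 5  [with Price=-1]  = -4; Cost = -3Price + 4  [with Price=-1]  = 7; Revenue = Supply + 3Cost - 1  [with Supply=-4, Cost=7]  = 16; Tax = Cost^2 + Supply  [with Cost=7, Supply=-4]  = 45; Surplus = -Tax + Revenue - Supply  [with Tax=45, Revenue=16, Supply=-4]  = -25.
Change = -46 − (-25) = -21.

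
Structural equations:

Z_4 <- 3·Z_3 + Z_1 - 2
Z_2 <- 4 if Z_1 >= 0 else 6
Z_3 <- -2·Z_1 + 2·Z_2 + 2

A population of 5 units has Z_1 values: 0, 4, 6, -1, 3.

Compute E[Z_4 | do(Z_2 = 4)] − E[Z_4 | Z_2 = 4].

4.25

Every unit gets Z_2=4 under the intervention. Z_4 values become 28, 8, -2, 33, 13; E[Z_4|do(Z_2=4)] = 16.
Conditioning on Z_2=4 selects the 4 unit(s) with Z_1 ∈ {0, 4, 6, 3}. Their Z_4 values: 28, 8, -2, 13. Mean = 11.75.
Difference = 16 − 11.75 = 4.25.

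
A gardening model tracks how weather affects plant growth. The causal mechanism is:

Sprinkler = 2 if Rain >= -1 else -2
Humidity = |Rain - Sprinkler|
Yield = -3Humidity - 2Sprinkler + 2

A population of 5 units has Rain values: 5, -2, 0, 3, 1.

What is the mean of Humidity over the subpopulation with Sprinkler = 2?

Conditioning on Sprinkler=2 selects the 4 unit(s) with Rain ∈ {5, 0, 3, 1}. Their Humidity values: 3, 2, 1, 1. Mean = 1.75.

1.75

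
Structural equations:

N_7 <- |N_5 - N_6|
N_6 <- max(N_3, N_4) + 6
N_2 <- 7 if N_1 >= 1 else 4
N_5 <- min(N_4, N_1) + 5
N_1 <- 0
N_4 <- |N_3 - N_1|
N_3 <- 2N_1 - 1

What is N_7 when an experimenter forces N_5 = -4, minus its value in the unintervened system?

Under do(N_5=-4), the mechanism N_5 <- min(N_4, N_1) + 5 is discarded; N_5 is fixed at -4.
N_3 = 2N_1 - 1  [with N_1=0]  = -1
N_4 = |N_3 - N_1|  [with N_3=-1, N_1=0]  = 1
N_6 = max(N_3, N_4) + 6  [with N_3=-1, N_4=1]  = 7
N_7 = |N_5 - N_6|  [with N_5=-4, N_6=7]  = 11
Without intervention: N_3 = 2N_1 - 1  [with N_1=0]  = -1; N_4 = |N_3 - N_1|  [with N_3=-1, N_1=0]  = 1; N_5 = min(N_4, N_1) + 5  [with N_4=1, N_1=0]  = 5; N_6 = max(N_3, N_4) + 6  [with N_3=-1, N_4=1]  = 7; N_7 = |N_5 - N_6|  [with N_5=5, N_6=7]  = 2.
Change = 11 − 2 = 9.

9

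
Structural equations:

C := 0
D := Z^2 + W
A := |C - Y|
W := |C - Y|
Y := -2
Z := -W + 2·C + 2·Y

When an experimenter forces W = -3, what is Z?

The intervention breaks the incoming arrows to W: W := |C - Y| no longer applies, and W = -3.
Z = -W + 2·C + 2·Y  [with W=-3, C=0, Y=-2]  = -1

-1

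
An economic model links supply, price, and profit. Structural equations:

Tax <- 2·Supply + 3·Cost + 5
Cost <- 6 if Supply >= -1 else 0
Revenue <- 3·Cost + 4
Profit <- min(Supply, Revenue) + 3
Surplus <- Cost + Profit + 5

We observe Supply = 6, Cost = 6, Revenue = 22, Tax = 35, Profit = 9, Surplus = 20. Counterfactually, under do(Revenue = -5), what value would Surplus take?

9

The intervention breaks the incoming arrows to Revenue: Revenue <- 3·Cost + 4 no longer applies, and Revenue = -5.
Cost = 6 if Supply >= -1 else 0  [with Supply=6]  = 6
Profit = min(Supply, Revenue) + 3  [with Supply=6, Revenue=-5]  = -2
Surplus = Cost + Profit + 5  [with Cost=6, Profit=-2]  = 9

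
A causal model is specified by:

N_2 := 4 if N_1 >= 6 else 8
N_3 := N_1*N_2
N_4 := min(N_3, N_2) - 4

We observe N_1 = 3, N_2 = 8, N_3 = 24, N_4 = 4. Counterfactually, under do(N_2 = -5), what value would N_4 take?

Under do(N_2=-5), the mechanism N_2 := 4 if N_1 >= 6 else 8 is discarded; N_2 is fixed at -5.
N_3 = N_1*N_2  [with N_1=3, N_2=-5]  = -15
N_4 = min(N_3, N_2) - 4  [with N_3=-15, N_2=-5]  = -19

-19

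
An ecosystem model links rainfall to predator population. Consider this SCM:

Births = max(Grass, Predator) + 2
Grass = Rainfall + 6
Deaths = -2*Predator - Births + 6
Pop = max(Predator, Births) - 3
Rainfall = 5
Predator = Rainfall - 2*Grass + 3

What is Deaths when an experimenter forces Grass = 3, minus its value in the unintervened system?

-24

do(Grass=3) replaces the equation Grass = Rainfall + 6 with the constant Grass = 3.
Predator = Rainfall - 2*Grass + 3  [with Rainfall=5, Grass=3]  = 2
Births = max(Grass, Predator) + 2  [with Grass=3, Predator=2]  = 5
Deaths = -2*Predator - Births + 6  [with Predator=2, Births=5]  = -3
Without intervention: Grass = Rainfall + 6  [with Rainfall=5]  = 11; Predator = Rainfall - 2*Grass + 3  [with Rainfall=5, Grass=11]  = -14; Births = max(Grass, Predator) + 2  [with Grass=11, Predator=-14]  = 13; Deaths = -2*Predator - Births + 6  [with Predator=-14, Births=13]  = 21.
Change = -3 − 21 = -24.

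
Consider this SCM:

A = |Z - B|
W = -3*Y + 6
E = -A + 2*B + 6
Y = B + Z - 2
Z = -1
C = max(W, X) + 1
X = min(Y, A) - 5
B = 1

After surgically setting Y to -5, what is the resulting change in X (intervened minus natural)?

Intervening sets Y = -5 and removes its equation (Y = B + Z - 2).
A = |Z - B|  [with Z=-1, B=1]  = 2
X = min(Y, A) - 5  [with Y=-5, A=2]  = -10
Without intervention: A = |Z - B|  [with Z=-1, B=1]  = 2; Y = B + Z - 2  [with B=1, Z=-1]  = -2; X = min(Y, A) - 5  [with Y=-2, A=2]  = -7.
Change = -10 − (-7) = -3.

-3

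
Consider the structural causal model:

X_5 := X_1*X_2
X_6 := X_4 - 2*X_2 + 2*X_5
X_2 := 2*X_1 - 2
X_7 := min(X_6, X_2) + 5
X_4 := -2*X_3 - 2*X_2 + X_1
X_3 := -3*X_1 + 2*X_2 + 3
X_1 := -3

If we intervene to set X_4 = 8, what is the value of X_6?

72

Under do(X_4=8), the mechanism X_4 := -2*X_3 - 2*X_2 + X_1 is discarded; X_4 is fixed at 8.
X_2 = 2*X_1 - 2  [with X_1=-3]  = -8
X_5 = X_1*X_2  [with X_1=-3, X_2=-8]  = 24
X_6 = X_4 - 2*X_2 + 2*X_5  [with X_4=8, X_2=-8, X_5=24]  = 72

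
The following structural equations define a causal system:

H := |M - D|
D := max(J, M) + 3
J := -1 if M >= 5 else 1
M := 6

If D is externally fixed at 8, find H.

The intervention breaks the incoming arrows to D: D := max(J, M) + 3 no longer applies, and D = 8.
H = |M - D|  [with M=6, D=8]  = 2

2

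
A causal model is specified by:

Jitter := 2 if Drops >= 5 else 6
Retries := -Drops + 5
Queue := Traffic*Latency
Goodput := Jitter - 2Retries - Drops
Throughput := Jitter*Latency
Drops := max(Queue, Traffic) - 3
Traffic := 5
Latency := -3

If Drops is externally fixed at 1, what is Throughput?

-18

The intervention breaks the incoming arrows to Drops: Drops := max(Queue, Traffic) - 3 no longer applies, and Drops = 1.
Jitter = 2 if Drops >= 5 else 6  [with Drops=1]  = 6
Throughput = Jitter*Latency  [with Jitter=6, Latency=-3]  = -18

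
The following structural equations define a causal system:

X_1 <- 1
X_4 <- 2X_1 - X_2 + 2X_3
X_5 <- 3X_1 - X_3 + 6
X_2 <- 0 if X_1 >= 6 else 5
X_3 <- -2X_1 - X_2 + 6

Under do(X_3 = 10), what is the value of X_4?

The intervention breaks the incoming arrows to X_3: X_3 <- -2X_1 - X_2 + 6 no longer applies, and X_3 = 10.
X_2 = 0 if X_1 >= 6 else 5  [with X_1=1]  = 5
X_4 = 2X_1 - X_2 + 2X_3  [with X_1=1, X_2=5, X_3=10]  = 17

17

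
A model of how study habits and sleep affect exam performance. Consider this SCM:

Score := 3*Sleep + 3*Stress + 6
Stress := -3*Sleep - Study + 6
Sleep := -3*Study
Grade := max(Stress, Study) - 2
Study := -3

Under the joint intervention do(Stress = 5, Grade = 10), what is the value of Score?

The joint intervention fixes Stress = 5, Grade = 10, removing each variable's own equation.
Sleep = -3*Study  [with Study=-3]  = 9
Score = 3*Sleep + 3*Stress + 6  [with Sleep=9, Stress=5]  = 48

48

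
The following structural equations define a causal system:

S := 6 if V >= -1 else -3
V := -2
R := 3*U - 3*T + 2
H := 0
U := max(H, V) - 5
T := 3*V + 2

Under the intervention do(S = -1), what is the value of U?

-5

The intervention breaks the incoming arrows to S: S := 6 if V >= -1 else -3 no longer applies, and S = -1.
Since U is not a descendant of the intervened variable, it is unaffected.
U = max(H, V) - 5  [with H=0, V=-2]  = -5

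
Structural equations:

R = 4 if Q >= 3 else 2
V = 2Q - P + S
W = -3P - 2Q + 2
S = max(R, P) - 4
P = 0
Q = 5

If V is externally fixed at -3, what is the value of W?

do(V=-3) replaces the equation V = 2Q - P + S with the constant V = -3.
Since W is not a descendant of the intervened variable, it is unaffected.
W = -3P - 2Q + 2  [with P=0, Q=5]  = -8

-8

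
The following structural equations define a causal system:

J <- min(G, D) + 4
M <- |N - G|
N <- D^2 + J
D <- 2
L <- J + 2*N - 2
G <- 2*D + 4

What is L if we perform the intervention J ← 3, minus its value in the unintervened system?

The intervention breaks the incoming arrows to J: J <- min(G, D) + 4 no longer applies, and J = 3.
N = D^2 + J  [with D=2, J=3]  = 7
L = J + 2*N - 2  [with J=3, N=7]  = 15
Without intervention: G = 2*D + 4  [with D=2]  = 8; J = min(G, D) + 4  [with G=8, D=2]  = 6; N = D^2 + J  [with D=2, J=6]  = 10; L = J + 2*N - 2  [with J=6, N=10]  = 24.
Change = 15 − 24 = -9.

-9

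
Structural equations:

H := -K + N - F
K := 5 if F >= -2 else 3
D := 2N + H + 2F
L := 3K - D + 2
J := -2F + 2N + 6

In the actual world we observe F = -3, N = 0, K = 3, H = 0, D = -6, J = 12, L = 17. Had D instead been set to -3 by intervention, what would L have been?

14

Under do(D=-3), the mechanism D := 2N + H + 2F is discarded; D is fixed at -3.
K = 5 if F >= -2 else 3  [with F=-3]  = 3
L = 3K - D + 2  [with K=3, D=-3]  = 14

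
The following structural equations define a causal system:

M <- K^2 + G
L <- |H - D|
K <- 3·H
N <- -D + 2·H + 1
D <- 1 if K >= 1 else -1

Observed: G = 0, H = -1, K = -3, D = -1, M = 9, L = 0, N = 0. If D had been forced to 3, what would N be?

-4

The intervention breaks the incoming arrows to D: D <- 1 if K >= 1 else -1 no longer applies, and D = 3.
N = -D + 2·H + 1  [with D=3, H=-1]  = -4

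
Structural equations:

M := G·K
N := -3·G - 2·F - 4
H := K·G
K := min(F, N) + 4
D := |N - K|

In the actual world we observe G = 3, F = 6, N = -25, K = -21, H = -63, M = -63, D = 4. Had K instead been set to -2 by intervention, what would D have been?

The intervention breaks the incoming arrows to K: K := min(F, N) + 4 no longer applies, and K = -2.
N = -3·G - 2·F - 4  [with G=3, F=6]  = -25
D = |N - K|  [with N=-25, K=-2]  = 23

23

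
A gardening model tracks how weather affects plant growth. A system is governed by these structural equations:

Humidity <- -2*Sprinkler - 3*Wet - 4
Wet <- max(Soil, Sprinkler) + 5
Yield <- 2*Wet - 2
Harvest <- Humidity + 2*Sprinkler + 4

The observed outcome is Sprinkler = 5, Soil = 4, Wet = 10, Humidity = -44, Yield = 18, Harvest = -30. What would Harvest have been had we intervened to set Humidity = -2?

12

Under do(Humidity=-2), the mechanism Humidity <- -2*Sprinkler - 3*Wet - 4 is discarded; Humidity is fixed at -2.
Harvest = Humidity + 2*Sprinkler + 4  [with Humidity=-2, Sprinkler=5]  = 12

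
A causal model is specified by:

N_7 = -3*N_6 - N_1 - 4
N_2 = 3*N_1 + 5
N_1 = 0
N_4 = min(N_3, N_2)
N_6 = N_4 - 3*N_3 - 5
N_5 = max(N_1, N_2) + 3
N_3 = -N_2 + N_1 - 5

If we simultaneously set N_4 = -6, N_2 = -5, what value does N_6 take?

The joint intervention fixes N_4 = -6, N_2 = -5, removing each variable's own equation.
N_3 = -N_2 + N_1 - 5  [with N_2=-5, N_1=0]  = 0
N_6 = N_4 - 3*N_3 - 5  [with N_4=-6, N_3=0]  = -11

-11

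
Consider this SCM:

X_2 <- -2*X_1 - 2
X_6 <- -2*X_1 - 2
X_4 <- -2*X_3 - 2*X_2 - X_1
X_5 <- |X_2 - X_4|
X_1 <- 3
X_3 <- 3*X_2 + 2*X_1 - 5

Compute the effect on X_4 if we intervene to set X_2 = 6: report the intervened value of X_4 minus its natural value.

-112

Under do(X_2=6), the mechanism X_2 <- -2*X_1 - 2 is discarded; X_2 is fixed at 6.
X_3 = 3*X_2 + 2*X_1 - 5  [with X_2=6, X_1=3]  = 19
X_4 = -2*X_3 - 2*X_2 - X_1  [with X_3=19, X_2=6, X_1=3]  = -53
Without intervention: X_2 = -2*X_1 - 2  [with X_1=3]  = -8; X_3 = 3*X_2 + 2*X_1 - 5  [with X_2=-8, X_1=3]  = -23; X_4 = -2*X_3 - 2*X_2 - X_1  [with X_3=-23, X_2=-8, X_1=3]  = 59.
Change = -53 − 59 = -112.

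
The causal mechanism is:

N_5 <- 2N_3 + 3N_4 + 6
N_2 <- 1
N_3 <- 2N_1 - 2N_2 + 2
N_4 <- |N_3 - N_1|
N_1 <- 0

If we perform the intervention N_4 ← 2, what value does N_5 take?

Intervening sets N_4 = 2 and removes its equation (N_4 <- |N_3 - N_1|).
N_3 = 2N_1 - 2N_2 + 2  [with N_1=0, N_2=1]  = 0
N_5 = 2N_3 + 3N_4 + 6  [with N_3=0, N_4=2]  = 12

12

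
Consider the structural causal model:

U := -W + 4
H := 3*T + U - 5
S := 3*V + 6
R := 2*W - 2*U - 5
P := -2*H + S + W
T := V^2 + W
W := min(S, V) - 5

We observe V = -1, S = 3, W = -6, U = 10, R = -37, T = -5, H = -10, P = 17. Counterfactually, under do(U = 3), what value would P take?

31

do(U=3) replaces the equation U := -W + 4 with the constant U = 3.
S = 3*V + 6  [with V=-1]  = 3
W = min(S, V) - 5  [with S=3, V=-1]  = -6
T = V^2 + W  [with V=-1, W=-6]  = -5
H = 3*T + U - 5  [with T=-5, U=3]  = -17
P = -2*H + S + W  [with H=-17, S=3, W=-6]  = 31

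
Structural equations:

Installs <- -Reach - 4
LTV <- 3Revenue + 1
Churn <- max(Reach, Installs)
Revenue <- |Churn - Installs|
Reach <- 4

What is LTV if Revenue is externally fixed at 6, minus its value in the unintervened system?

-18

Intervening sets Revenue = 6 and removes its equation (Revenue <- |Churn - Installs|).
LTV = 3Revenue + 1  [with Revenue=6]  = 19
Without intervention: Installs = -Reach - 4  [with Reach=4]  = -8; Churn = max(Reach, Installs)  [with Reach=4, Installs=-8]  = 4; Revenue = |Churn - Installs|  [with Churn=4, Installs=-8]  = 12; LTV = 3Revenue + 1  [with Revenue=12]  = 37.
Change = 19 − 37 = -18.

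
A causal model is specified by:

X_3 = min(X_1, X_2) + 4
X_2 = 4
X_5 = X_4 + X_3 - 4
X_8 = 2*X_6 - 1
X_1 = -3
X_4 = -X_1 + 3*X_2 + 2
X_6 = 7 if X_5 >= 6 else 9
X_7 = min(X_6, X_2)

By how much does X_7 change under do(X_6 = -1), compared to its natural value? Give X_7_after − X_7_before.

-5

Intervening sets X_6 = -1 and removes its equation (X_6 = 7 if X_5 >= 6 else 9).
X_7 = min(X_6, X_2)  [with X_6=-1, X_2=4]  = -1
Without intervention: X_3 = min(X_1, X_2) + 4  [with X_1=-3, X_2=4]  = 1; X_4 = -X_1 + 3*X_2 + 2  [with X_1=-3, X_2=4]  = 17; X_5 = X_4 + X_3 - 4  [with X_4=17, X_3=1]  = 14; X_6 = 7 if X_5 >= 6 else 9  [with X_5=14]  = 7; X_7 = min(X_6, X_2)  [with X_6=7, X_2=4]  = 4.
Change = -1 − 4 = -5.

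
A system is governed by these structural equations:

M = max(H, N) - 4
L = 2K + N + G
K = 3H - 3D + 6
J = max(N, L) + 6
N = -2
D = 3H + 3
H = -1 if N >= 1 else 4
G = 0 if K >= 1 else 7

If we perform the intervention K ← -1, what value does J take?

9

do(K=-1) replaces the equation K = 3H - 3D + 6 with the constant K = -1.
G = 0 if K >= 1 else 7  [with K=-1]  = 7
L = 2K + N + G  [with K=-1, N=-2, G=7]  = 3
J = max(N, L) + 6  [with N=-2, L=3]  = 9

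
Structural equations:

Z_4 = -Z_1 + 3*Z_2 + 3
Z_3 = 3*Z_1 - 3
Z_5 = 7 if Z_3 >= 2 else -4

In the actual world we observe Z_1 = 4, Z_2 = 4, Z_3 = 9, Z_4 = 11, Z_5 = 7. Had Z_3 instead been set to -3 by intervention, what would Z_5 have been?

-4

do(Z_3=-3) replaces the equation Z_3 = 3*Z_1 - 3 with the constant Z_3 = -3.
Z_5 = 7 if Z_3 >= 2 else -4  [with Z_3=-3]  = -4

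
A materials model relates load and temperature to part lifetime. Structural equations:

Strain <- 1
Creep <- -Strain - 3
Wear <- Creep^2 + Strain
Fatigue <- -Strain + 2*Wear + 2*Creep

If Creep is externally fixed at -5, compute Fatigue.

Under do(Creep=-5), the mechanism Creep <- -Strain - 3 is discarded; Creep is fixed at -5.
Wear = Creep^2 + Strain  [with Creep=-5, Strain=1]  = 26
Fatigue = -Strain + 2*Wear + 2*Creep  [with Strain=1, Wear=26, Creep=-5]  = 41

41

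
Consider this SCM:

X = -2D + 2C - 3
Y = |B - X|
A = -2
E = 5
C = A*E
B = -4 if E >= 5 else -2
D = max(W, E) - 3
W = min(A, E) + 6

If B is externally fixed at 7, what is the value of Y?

34

do(B=7) replaces the equation B = -4 if E >= 5 else -2 with the constant B = 7.
C = A*E  [with A=-2, E=5]  = -10
W = min(A, E) + 6  [with A=-2, E=5]  = 4
D = max(W, E) - 3  [with W=4, E=5]  = 2
X = -2D + 2C - 3  [with D=2, C=-10]  = -27
Y = |B - X|  [with B=7, X=-27]  = 34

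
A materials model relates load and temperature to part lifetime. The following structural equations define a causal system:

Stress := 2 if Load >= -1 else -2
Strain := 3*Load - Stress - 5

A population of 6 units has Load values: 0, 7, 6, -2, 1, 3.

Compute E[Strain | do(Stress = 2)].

do(Stress=2) breaks Stress's dependence on Load. With Stress=2 fixed, Strain across the units is -7, 14, 11, -13, -4, 2, mean 0.5.

0.5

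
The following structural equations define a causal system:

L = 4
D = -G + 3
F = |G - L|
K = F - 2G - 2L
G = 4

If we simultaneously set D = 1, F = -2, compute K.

-18

The joint intervention fixes D = 1, F = -2, removing each variable's own equation.
K = F - 2G - 2L  [with F=-2, G=4, L=4]  = -18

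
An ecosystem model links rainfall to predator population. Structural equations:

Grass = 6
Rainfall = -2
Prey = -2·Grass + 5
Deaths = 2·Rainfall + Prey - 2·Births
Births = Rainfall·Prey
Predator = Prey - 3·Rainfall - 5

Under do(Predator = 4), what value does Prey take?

-7

Under do(Predator=4), the mechanism Predator = Prey - 3·Rainfall - 5 is discarded; Predator is fixed at 4.
Since Prey is not a descendant of the intervened variable, it is unaffected.
Prey = -2·Grass + 5  [with Grass=6]  = -7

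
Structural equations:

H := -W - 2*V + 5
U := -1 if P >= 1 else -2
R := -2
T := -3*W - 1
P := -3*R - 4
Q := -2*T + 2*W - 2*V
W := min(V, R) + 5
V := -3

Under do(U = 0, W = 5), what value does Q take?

48

The joint intervention fixes U = 0, W = 5, removing each variable's own equation.
T = -3*W - 1  [with W=5]  = -16
Q = -2*T + 2*W - 2*V  [with T=-16, W=5, V=-3]  = 48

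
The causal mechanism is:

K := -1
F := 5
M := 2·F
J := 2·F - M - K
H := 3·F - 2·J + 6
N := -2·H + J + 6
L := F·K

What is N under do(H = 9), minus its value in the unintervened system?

20

The intervention breaks the incoming arrows to H: H := 3·F - 2·J + 6 no longer applies, and H = 9.
M = 2·F  [with F=5]  = 10
J = 2·F - M - K  [with F=5, M=10, K=-1]  = 1
N = -2·H + J + 6  [with H=9, J=1]  = -11
Without intervention: M = 2·F  [with F=5]  = 10; J = 2·F - M - K  [with F=5, M=10, K=-1]  = 1; H = 3·F - 2·J + 6  [with F=5, J=1]  = 19; N = -2·H + J + 6  [with H=19, J=1]  = -31.
Change = -11 − (-31) = 20.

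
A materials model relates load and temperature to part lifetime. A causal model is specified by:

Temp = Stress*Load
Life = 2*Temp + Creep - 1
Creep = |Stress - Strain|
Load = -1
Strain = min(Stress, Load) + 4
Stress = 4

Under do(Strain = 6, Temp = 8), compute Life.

17

Setting Strain = 6, Temp = 8 by intervention discards those variables' equations.
Creep = |Stress - Strain|  [with Stress=4, Strain=6]  = 2
Life = 2*Temp + Creep - 1  [with Temp=8, Creep=2]  = 17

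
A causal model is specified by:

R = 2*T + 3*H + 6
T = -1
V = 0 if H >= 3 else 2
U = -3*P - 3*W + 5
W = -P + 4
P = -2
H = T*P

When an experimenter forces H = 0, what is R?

4

The intervention breaks the incoming arrows to H: H = T*P no longer applies, and H = 0.
R = 2*T + 3*H + 6  [with T=-1, H=0]  = 4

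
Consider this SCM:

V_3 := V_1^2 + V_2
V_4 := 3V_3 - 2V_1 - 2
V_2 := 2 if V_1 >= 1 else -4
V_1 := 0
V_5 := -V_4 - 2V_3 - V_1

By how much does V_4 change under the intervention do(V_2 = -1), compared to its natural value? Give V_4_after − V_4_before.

9

Under do(V_2=-1), the mechanism V_2 := 2 if V_1 >= 1 else -4 is discarded; V_2 is fixed at -1.
V_3 = V_1^2 + V_2  [with V_1=0, V_2=-1]  = -1
V_4 = 3V_3 - 2V_1 - 2  [with V_3=-1, V_1=0]  = -5
Without intervention: V_2 = 2 if V_1 >= 1 else -4  [with V_1=0]  = -4; V_3 = V_1^2 + V_2  [with V_1=0, V_2=-4]  = -4; V_4 = 3V_3 - 2V_1 - 2  [with V_3=-4, V_1=0]  = -14.
Change = -5 − (-14) = 9.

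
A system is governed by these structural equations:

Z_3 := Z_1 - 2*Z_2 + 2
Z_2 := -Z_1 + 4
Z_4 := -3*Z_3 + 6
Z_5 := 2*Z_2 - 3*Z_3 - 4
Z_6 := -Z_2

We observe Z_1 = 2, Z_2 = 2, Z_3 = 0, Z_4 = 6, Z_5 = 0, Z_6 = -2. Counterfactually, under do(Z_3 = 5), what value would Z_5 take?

-15

do(Z_3=5) replaces the equation Z_3 := Z_1 - 2*Z_2 + 2 with the constant Z_3 = 5.
Z_2 = -Z_1 + 4  [with Z_1=2]  = 2
Z_5 = 2*Z_2 - 3*Z_3 - 4  [with Z_2=2, Z_3=5]  = -15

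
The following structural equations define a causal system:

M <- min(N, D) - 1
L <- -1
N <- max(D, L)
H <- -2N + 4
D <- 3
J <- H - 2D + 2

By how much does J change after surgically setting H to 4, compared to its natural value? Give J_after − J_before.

6

Under do(H=4), the mechanism H <- -2N + 4 is discarded; H is fixed at 4.
J = H - 2D + 2  [with H=4, D=3]  = 0
Without intervention: N = max(D, L)  [with D=3, L=-1]  = 3; H = -2N + 4  [with N=3]  = -2; J = H - 2D + 2  [with H=-2, D=3]  = -6.
Change = 0 − (-6) = 6.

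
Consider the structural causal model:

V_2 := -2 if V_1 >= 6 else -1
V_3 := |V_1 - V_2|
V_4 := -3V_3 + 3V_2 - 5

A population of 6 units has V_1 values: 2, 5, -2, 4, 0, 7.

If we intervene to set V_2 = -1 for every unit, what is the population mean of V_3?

Under do(V_2=-1), V_2's equation is replaced by V_2=-1 for every unit. Per-unit V_3: 3, 6, 1, 5, 1, 8. Mean = 4.

4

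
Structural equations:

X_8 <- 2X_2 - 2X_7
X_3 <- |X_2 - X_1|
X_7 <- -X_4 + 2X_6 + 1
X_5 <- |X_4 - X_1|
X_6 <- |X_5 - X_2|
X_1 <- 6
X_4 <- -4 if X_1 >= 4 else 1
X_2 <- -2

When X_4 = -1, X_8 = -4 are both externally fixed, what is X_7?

20

Setting X_4 = -1, X_8 = -4 by intervention discards those variables' equations.
X_5 = |X_4 - X_1|  [with X_4=-1, X_1=6]  = 7
X_6 = |X_5 - X_2|  [with X_5=7, X_2=-2]  = 9
X_7 = -X_4 + 2X_6 + 1  [with X_4=-1, X_6=9]  = 20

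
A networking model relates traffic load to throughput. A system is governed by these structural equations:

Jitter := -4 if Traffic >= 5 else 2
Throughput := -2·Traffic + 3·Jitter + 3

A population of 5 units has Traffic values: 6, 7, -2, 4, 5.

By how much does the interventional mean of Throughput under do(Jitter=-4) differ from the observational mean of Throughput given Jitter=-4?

Every unit gets Jitter=-4 under the intervention. Throughput values become -21, -23, -5, -17, -19; E[Throughput|do(Jitter=-4)] = -17.
Conditioning on Jitter=-4 selects the 3 unit(s) with Traffic ∈ {6, 7, 5}. Their Throughput values: -21, -23, -19. Mean = -21.
Difference = -17 − (-21) = 4.

4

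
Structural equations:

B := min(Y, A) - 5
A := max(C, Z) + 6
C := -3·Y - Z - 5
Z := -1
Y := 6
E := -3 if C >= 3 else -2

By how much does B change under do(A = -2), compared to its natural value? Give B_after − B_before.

Intervening sets A = -2 and removes its equation (A := max(C, Z) + 6).
B = min(Y, A) - 5  [with Y=6, A=-2]  = -7
Without intervention: C = -3·Y - Z - 5  [with Y=6, Z=-1]  = -22; A = max(C, Z) + 6  [with C=-22, Z=-1]  = 5; B = min(Y, A) - 5  [with Y=6, A=5]  = 0.
Change = -7 − 0 = -7.

-7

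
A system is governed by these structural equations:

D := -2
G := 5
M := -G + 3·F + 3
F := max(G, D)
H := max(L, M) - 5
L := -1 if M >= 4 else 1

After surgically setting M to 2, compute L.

Intervening sets M = 2 and removes its equation (M := -G + 3·F + 3).
L = -1 if M >= 4 else 1  [with M=2]  = 1

1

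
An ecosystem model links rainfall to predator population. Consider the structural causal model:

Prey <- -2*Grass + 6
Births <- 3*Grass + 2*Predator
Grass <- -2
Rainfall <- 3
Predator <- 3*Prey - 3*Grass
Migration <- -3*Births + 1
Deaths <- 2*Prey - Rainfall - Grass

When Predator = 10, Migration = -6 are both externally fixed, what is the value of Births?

Setting Predator = 10, Migration = -6 by intervention discards those variables' equations.
Births = 3*Grass + 2*Predator  [with Grass=-2, Predator=10]  = 14

14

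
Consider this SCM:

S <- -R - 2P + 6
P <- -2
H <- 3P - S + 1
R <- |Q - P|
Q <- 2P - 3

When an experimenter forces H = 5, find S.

The intervention breaks the incoming arrows to H: H <- 3P - S + 1 no longer applies, and H = 5.
Since S is not a descendant of the intervened variable, it is unaffected.
Q = 2P - 3  [with P=-2]  = -7
R = |Q - P|  [with Q=-7, P=-2]  = 5
S = -R - 2P + 6  [with R=5, P=-2]  = 5

5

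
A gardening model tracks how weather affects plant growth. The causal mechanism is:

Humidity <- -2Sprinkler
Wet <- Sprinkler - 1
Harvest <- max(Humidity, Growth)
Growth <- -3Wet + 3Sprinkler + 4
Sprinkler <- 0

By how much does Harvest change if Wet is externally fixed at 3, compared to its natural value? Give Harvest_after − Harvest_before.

-7

do(Wet=3) replaces the equation Wet <- Sprinkler - 1 with the constant Wet = 3.
Growth = -3Wet + 3Sprinkler + 4  [with Wet=3, Sprinkler=0]  = -5
Humidity = -2Sprinkler  [with Sprinkler=0]  = 0
Harvest = max(Humidity, Growth)  [with Humidity=0, Growth=-5]  = 0
Without intervention: Wet = Sprinkler - 1  [with Sprinkler=0]  = -1; Growth = -3Wet + 3Sprinkler + 4  [with Wet=-1, Sprinkler=0]  = 7; Humidity = -2Sprinkler  [with Sprinkler=0]  = 0; Harvest = max(Humidity, Growth)  [with Humidity=0, Growth=7]  = 7.
Change = 0 − 7 = -7.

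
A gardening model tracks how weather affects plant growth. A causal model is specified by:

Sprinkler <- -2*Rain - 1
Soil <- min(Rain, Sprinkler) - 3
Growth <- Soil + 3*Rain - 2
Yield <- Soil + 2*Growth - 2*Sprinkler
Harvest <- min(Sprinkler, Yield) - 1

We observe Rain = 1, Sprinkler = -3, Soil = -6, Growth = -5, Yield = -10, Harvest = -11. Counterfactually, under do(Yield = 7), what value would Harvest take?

The intervention breaks the incoming arrows to Yield: Yield <- Soil + 2*Growth - 2*Sprinkler no longer applies, and Yield = 7.
Sprinkler = -2*Rain - 1  [with Rain=1]  = -3
Harvest = min(Sprinkler, Yield) - 1  [with Sprinkler=-3, Yield=7]  = -4

-4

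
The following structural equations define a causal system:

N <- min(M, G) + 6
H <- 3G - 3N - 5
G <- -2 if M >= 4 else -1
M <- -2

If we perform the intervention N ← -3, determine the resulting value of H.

The intervention breaks the incoming arrows to N: N <- min(M, G) + 6 no longer applies, and N = -3.
G = -2 if M >= 4 else -1  [with M=-2]  = -1
H = 3G - 3N - 5  [with G=-1, N=-3]  = 1

1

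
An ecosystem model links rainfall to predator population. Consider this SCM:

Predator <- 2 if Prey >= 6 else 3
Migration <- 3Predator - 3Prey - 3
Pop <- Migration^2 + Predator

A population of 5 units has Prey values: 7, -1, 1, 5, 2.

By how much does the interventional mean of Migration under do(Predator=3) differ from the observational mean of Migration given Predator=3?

-3.15

Under do(Predator=3), Predator's equation is replaced by Predator=3 for every unit. Per-unit Migration: -15, 9, 3, -9, 0. Mean = -2.4.
Conditioning on Predator=3 selects the 4 unit(s) with Prey ∈ {-1, 1, 5, 2}. Their Migration values: 9, 3, -9, 0. Mean = 0.75.
Difference = -2.4 − 0.75 = -3.15.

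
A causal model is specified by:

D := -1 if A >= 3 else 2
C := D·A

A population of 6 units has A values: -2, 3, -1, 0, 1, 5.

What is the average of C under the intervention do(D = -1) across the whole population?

-1

Under do(D=-1), D's equation is replaced by D=-1 for every unit. Per-unit C: 2, -3, 1, 0, -1, -5. Mean = -1.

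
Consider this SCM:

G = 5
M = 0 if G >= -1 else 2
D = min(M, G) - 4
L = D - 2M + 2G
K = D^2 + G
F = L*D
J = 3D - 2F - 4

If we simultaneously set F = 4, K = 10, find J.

-24

Setting F = 4, K = 10 by intervention discards those variables' equations.
M = 0 if G >= -1 else 2  [with G=5]  = 0
D = min(M, G) - 4  [with M=0, G=5]  = -4
J = 3D - 2F - 4  [with D=-4, F=4]  = -24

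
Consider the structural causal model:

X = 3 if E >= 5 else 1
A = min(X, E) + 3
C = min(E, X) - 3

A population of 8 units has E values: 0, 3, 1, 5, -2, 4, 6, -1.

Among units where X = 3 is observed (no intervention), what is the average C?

0

Observing X=3 restricts to units where X's equation naturally yields 3: E ∈ {5, 6}. In that subpopulation C = 0, 0, mean 0.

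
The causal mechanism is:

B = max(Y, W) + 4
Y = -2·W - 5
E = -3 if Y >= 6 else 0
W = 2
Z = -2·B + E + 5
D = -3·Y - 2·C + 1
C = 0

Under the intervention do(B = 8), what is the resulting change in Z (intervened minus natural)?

-4

Under do(B=8), the mechanism B = max(Y, W) + 4 is discarded; B is fixed at 8.
Y = -2·W - 5  [with W=2]  = -9
E = -3 if Y >= 6 else 0  [with Y=-9]  = 0
Z = -2·B + E + 5  [with B=8, E=0]  = -11
Without intervention: Y = -2·W - 5  [with W=2]  = -9; B = max(Y, W) + 4  [with Y=-9, W=2]  = 6; E = -3 if Y >= 6 else 0  [with Y=-9]  = 0; Z = -2·B + E + 5  [with B=6, E=0]  = -7.
Change = -11 − (-7) = -4.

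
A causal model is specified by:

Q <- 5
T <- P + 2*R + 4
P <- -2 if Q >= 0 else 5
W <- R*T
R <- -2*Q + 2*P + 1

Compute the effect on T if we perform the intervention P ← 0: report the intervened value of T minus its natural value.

10

Under do(P=0), the mechanism P <- -2 if Q >= 0 else 5 is discarded; P is fixed at 0.
R = -2*Q + 2*P + 1  [with Q=5, P=0]  = -9
T = P + 2*R + 4  [with P=0, R=-9]  = -14
Without intervention: P = -2 if Q >= 0 else 5  [with Q=5]  = -2; R = -2*Q + 2*P + 1  [with Q=5, P=-2]  = -13; T = P + 2*R + 4  [with P=-2, R=-13]  = -24.
Change = -14 − (-24) = 10.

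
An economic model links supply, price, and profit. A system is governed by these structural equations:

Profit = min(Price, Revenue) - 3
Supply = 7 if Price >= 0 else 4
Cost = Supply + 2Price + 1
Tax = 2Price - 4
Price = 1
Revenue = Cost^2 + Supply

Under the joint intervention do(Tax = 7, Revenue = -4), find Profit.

Setting Tax = 7, Revenue = -4 by intervention discards those variables' equations.
Profit = min(Price, Revenue) - 3  [with Price=1, Revenue=-4]  = -7

-7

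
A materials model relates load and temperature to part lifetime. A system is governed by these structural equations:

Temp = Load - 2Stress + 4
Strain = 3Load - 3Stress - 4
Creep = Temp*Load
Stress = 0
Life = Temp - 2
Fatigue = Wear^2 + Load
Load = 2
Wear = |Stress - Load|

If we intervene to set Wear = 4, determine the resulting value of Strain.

do(Wear=4) replaces the equation Wear = |Stress - Load| with the constant Wear = 4.
Strain is not downstream of the intervention, so its value is determined by the original equations.
Strain = 3Load - 3Stress - 4  [with Load=2, Stress=0]  = 2

2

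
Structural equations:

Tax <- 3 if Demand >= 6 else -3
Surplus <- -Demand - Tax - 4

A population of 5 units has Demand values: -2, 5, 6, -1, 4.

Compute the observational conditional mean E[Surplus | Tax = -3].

Observing Tax=-3 restricts to units where Tax's equation naturally yields -3: Demand ∈ {-2, 5, -1, 4}. In that subpopulation Surplus = 1, -6, 0, -5, mean -2.5.

-2.5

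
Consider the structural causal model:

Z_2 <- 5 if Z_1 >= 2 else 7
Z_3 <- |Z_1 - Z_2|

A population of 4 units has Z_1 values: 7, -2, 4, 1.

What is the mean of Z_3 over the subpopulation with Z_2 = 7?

Observing Z_2=7 restricts to units where Z_2's equation naturally yields 7: Z_1 ∈ {-2, 1}. In that subpopulation Z_3 = 9, 6, mean 7.5.

7.5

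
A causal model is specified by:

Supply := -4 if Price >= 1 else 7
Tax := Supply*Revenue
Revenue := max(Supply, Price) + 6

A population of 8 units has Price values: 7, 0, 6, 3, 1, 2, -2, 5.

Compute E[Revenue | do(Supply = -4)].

8.75

Every unit gets Supply=-4 under the intervention. Revenue values become 13, 6, 12, 9, 7, 8, 4, 11; E[Revenue|do(Supply=-4)] = 8.75.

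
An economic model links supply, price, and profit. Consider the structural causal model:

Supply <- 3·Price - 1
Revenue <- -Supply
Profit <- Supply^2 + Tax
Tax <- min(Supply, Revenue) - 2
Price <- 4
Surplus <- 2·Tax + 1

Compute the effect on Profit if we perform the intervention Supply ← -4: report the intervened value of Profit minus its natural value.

-98

do(Supply=-4) replaces the equation Supply <- 3·Price - 1 with the constant Supply = -4.
Revenue = -Supply  [with Supply=-4]  = 4
Tax = min(Supply, Revenue) - 2  [with Supply=-4, Revenue=4]  = -6
Profit = Supply^2 + Tax  [with Supply=-4, Tax=-6]  = 10
Without intervention: Supply = 3·Price - 1  [with Price=4]  = 11; Revenue = -Supply  [with Supply=11]  = -11; Tax = min(Supply, Revenue) - 2  [with Supply=11, Revenue=-11]  = -13; Profit = Supply^2 + Tax  [with Supply=11, Tax=-13]  = 108.
Change = 10 − 108 = -98.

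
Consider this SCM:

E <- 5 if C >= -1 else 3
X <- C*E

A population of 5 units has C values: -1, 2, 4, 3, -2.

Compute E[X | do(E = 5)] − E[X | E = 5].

-4

Under do(E=5), E's equation is replaced by E=5 for every unit. Per-unit X: -5, 10, 20, 15, -10. Mean = 6.
Observing E=5 restricts to units where E's equation naturally yields 5: C ∈ {-1, 2, 4, 3}. In that subpopulation X = -5, 10, 20, 15, mean 10.
Difference = 6 − 10 = -4.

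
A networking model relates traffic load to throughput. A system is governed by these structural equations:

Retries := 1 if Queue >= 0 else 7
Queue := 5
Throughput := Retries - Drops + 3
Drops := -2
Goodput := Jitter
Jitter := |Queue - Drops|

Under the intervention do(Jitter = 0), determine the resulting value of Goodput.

Under do(Jitter=0), the mechanism Jitter := |Queue - Drops| is discarded; Jitter is fixed at 0.
Goodput = Jitter  [with Jitter=0]  = 0

0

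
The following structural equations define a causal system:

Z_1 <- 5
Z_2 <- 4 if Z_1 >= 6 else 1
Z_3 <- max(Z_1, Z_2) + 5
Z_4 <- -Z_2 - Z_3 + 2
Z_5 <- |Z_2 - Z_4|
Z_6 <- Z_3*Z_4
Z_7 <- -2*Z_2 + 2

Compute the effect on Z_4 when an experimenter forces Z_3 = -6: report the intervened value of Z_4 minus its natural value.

The intervention breaks the incoming arrows to Z_3: Z_3 <- max(Z_1, Z_2) + 5 no longer applies, and Z_3 = -6.
Z_2 = 4 if Z_1 >= 6 else 1  [with Z_1=5]  = 1
Z_4 = -Z_2 - Z_3 + 2  [with Z_2=1, Z_3=-6]  = 7
Without intervention: Z_2 = 4 if Z_1 >= 6 else 1  [with Z_1=5]  = 1; Z_3 = max(Z_1, Z_2) + 5  [with Z_1=5, Z_2=1]  = 10; Z_4 = -Z_2 - Z_3 + 2  [with Z_2=1, Z_3=10]  = -9.
Change = 7 − (-9) = 16.

16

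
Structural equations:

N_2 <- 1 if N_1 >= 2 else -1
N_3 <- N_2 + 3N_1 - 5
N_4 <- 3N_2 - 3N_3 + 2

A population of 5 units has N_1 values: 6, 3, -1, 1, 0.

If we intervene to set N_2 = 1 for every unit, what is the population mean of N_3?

The intervention sets N_2=1 in all 5 units regardless of N_1. Recomputing N_3 per unit gives 14, 5, -7, -1, -4; average 1.4.

1.4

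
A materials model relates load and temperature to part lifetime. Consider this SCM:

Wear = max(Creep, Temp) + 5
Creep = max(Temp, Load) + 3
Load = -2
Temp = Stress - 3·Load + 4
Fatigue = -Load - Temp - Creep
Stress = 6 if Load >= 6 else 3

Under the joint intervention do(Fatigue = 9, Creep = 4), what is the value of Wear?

18

Setting Fatigue = 9, Creep = 4 by intervention discards those variables' equations.
Stress = 6 if Load >= 6 else 3  [with Load=-2]  = 3
Temp = Stress - 3·Load + 4  [with Stress=3, Load=-2]  = 13
Wear = max(Creep, Temp) + 5  [with Creep=4, Temp=13]  = 18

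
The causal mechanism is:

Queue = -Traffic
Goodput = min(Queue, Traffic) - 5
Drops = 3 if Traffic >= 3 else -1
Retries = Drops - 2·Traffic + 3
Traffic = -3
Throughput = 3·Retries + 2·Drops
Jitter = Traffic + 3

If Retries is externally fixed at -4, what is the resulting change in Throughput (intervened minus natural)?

Under do(Retries=-4), the mechanism Retries = Drops - 2·Traffic + 3 is discarded; Retries is fixed at -4.
Drops = 3 if Traffic >= 3 else -1  [with Traffic=-3]  = -1
Throughput = 3·Retries + 2·Drops  [with Retries=-4, Drops=-1]  = -14
Without intervention: Drops = 3 if Traffic >= 3 else -1  [with Traffic=-3]  = -1; Retries = Drops - 2·Traffic + 3  [with Drops=-1, Traffic=-3]  = 8; Throughput = 3·Retries + 2·Drops  [with Retries=8, Drops=-1]  = 22.
Change = -14 − 22 = -36.

-36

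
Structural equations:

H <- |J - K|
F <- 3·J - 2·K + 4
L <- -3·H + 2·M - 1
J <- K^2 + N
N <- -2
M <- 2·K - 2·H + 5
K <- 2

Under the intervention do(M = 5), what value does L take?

9

Intervening sets M = 5 and removes its equation (M <- 2·K - 2·H + 5).
J = K^2 + N  [with K=2, N=-2]  = 2
H = |J - K|  [with J=2, K=2]  = 0
L = -3·H + 2·M - 1  [with H=0, M=5]  = 9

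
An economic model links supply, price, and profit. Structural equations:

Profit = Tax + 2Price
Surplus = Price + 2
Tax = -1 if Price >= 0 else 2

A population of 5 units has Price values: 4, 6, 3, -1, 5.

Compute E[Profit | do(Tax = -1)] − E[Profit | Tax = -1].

Under do(Tax=-1), Tax's equation is replaced by Tax=-1 for every unit. Per-unit Profit: 7, 11, 5, -3, 9. Mean = 5.8.
E[Profit|Tax=-1] averages over only the 4 units with Tax=-1 (Price = 4, 6, 3, 5): Profit = 7, 11, 5, 9, mean 8.
Difference = 5.8 − 8 = -2.2.

-2.2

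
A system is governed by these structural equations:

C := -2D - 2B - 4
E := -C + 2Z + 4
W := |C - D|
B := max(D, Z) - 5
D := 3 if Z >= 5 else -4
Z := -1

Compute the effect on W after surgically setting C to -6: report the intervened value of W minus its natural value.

Intervening sets C = -6 and removes its equation (C := -2D - 2B - 4).
D = 3 if Z >= 5 else -4  [with Z=-1]  = -4
W = |C - D|  [with C=-6, D=-4]  = 2
Without intervention: D = 3 if Z >= 5 else -4  [with Z=-1]  = -4; B = max(D, Z) - 5  [with D=-4, Z=-1]  = -6; C = -2D - 2B - 4  [with D=-4, B=-6]  = 16; W = |C - D|  [with C=16, D=-4]  = 20.
Change = 2 − 20 = -18.

-18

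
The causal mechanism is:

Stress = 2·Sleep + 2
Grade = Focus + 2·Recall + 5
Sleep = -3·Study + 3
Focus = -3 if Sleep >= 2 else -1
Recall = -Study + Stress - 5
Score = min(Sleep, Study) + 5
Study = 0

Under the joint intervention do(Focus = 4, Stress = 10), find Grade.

The joint intervention fixes Focus = 4, Stress = 10, removing each variable's own equation.
Recall = -Study + Stress - 5  [with Study=0, Stress=10]  = 5
Grade = Focus + 2·Recall + 5  [with Focus=4, Recall=5]  = 19

19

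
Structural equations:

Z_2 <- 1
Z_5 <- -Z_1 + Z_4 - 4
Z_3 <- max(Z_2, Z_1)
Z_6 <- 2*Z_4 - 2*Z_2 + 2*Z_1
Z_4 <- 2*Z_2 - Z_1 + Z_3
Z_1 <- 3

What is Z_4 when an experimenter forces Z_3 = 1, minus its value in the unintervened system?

-2

The intervention breaks the incoming arrows to Z_3: Z_3 <- max(Z_2, Z_1) no longer applies, and Z_3 = 1.
Z_4 = 2*Z_2 - Z_1 + Z_3  [with Z_2=1, Z_1=3, Z_3=1]  = 0
Without intervention: Z_3 = max(Z_2, Z_1)  [with Z_2=1, Z_1=3]  = 3; Z_4 = 2*Z_2 - Z_1 + Z_3  [with Z_2=1, Z_1=3, Z_3=3]  = 2.
Change = 0 − 2 = -2.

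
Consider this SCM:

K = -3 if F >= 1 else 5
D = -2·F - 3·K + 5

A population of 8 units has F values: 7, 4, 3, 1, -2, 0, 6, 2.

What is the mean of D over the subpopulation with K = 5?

Conditioning on K=5 selects the 2 unit(s) with F ∈ {-2, 0}. Their D values: -6, -10. Mean = -8.

-8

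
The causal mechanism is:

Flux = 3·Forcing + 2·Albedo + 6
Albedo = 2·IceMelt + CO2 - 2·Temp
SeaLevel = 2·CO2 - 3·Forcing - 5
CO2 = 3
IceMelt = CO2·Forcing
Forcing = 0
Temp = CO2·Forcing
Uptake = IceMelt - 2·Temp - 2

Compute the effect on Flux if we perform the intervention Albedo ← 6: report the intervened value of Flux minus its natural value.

Under do(Albedo=6), the mechanism Albedo = 2·IceMelt + CO2 - 2·Temp is discarded; Albedo is fixed at 6.
Flux = 3·Forcing + 2·Albedo + 6  [with Forcing=0, Albedo=6]  = 18
Without intervention: Temp = CO2·Forcing  [with CO2=3, Forcing=0]  = 0; IceMelt = CO2·Forcing  [with CO2=3, Forcing=0]  = 0; Albedo = 2·IceMelt + CO2 - 2·Temp  [with IceMelt=0, CO2=3, Temp=0]  = 3; Flux = 3·Forcing + 2·Albedo + 6  [with Forcing=0, Albedo=3]  = 12.
Change = 18 − 12 = 6.

6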